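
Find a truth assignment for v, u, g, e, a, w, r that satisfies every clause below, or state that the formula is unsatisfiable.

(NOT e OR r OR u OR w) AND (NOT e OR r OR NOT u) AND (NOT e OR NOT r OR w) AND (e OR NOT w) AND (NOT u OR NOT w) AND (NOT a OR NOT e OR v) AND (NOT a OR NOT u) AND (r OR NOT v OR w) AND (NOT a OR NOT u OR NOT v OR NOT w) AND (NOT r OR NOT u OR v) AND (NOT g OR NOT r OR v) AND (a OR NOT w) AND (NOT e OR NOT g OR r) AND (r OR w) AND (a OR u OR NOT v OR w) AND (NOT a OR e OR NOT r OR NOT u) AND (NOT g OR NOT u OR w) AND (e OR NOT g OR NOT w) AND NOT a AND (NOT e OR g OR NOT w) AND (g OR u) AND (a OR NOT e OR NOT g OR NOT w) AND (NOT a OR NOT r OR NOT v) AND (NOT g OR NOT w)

Unit clause (NOT a) forces a = False.
In (a OR NOT w) only NOT w is left, so w = False.
In (r OR w) only r is left, so r = True.
In (NOT e OR NOT r OR w) only NOT e is left, so e = False.
Try v = False:
  (NOT r OR NOT u OR v) forces u = False.
  (NOT g OR NOT r OR v) forces g = False.
  clause (g OR u) is falsified — backtrack.
So v = True.
  then (a OR u OR NOT v OR w) forces u = True.
  then (NOT g OR NOT u OR w) forces g = False.
All clauses satisfied.

v = True, u = True, g = False, e = False, a = False, w = False, r = True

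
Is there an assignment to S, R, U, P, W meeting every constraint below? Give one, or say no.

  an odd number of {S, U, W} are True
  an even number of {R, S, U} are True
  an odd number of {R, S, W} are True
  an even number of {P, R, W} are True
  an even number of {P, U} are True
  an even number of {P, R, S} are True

S = False; R = True; U = True; P = True; W = False

{S, U, W}: 1 true → odd ✓
{R, S, U}: 2 true → even ✓
{R, S, W}: 1 true → odd ✓
{P, R, W}: 2 true → even ✓
{P, U}: 2 true → even ✓
{P, R, S}: 2 true → even ✓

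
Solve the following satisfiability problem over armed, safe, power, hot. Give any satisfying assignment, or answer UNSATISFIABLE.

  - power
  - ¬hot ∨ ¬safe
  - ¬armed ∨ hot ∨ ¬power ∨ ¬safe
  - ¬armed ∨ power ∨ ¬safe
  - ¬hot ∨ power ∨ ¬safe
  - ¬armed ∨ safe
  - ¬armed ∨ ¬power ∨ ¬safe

Unit clause (power) forces power = True.
Try armed = True:
  (¬armed ∨ safe) forces safe = True.
  clause (¬armed ∨ ¬power ∨ ¬safe) is falsified — backtrack.
So armed = False.
Set safe = False.
Set hot = False.
Check each clause:
  (power): power holds.
  (¬hot ∨ ¬safe): ¬hot holds.
  (¬armed ∨ hot ∨ ¬power ∨ ¬safe): ¬armed holds.
  (¬armed ∨ power ∨ ¬safe): ¬armed holds.
  (¬hot ∨ power ∨ ¬safe): ¬hot holds.
  (¬armed ∨ safe): ¬armed holds.
  (¬armed ∨ ¬power ∨ ¬safe): ¬armed holds.
All clauses satisfied.

armed = False, safe = False, power = True, hot = False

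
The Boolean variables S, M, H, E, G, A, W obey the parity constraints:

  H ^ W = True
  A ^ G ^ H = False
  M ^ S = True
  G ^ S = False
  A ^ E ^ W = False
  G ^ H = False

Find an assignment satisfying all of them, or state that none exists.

S=T; M=F; H=T; E=F; G=T; A=F; W=F

H ^ W = T ^ F = True ✓
A ^ G ^ H = F ^ T ^ T = False ✓
M ^ S = F ^ T = True ✓
G ^ S = T ^ T = False ✓
A ^ E ^ W = F ^ F ^ F = False ✓
G ^ H = T ^ T = False ✓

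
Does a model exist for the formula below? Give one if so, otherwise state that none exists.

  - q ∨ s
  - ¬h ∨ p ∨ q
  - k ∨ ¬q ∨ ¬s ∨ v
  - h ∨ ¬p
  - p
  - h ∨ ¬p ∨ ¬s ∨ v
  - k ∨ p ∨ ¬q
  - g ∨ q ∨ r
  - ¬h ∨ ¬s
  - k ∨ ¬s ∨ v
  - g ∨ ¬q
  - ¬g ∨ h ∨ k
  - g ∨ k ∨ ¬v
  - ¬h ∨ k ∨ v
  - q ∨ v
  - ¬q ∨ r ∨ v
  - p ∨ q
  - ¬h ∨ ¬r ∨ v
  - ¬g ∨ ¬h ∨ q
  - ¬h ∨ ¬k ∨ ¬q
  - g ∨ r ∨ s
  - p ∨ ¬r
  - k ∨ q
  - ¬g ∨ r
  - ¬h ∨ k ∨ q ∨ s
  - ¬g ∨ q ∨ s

h: True, k: False, v: True, q: True, r: True, p: True, g: True, s: False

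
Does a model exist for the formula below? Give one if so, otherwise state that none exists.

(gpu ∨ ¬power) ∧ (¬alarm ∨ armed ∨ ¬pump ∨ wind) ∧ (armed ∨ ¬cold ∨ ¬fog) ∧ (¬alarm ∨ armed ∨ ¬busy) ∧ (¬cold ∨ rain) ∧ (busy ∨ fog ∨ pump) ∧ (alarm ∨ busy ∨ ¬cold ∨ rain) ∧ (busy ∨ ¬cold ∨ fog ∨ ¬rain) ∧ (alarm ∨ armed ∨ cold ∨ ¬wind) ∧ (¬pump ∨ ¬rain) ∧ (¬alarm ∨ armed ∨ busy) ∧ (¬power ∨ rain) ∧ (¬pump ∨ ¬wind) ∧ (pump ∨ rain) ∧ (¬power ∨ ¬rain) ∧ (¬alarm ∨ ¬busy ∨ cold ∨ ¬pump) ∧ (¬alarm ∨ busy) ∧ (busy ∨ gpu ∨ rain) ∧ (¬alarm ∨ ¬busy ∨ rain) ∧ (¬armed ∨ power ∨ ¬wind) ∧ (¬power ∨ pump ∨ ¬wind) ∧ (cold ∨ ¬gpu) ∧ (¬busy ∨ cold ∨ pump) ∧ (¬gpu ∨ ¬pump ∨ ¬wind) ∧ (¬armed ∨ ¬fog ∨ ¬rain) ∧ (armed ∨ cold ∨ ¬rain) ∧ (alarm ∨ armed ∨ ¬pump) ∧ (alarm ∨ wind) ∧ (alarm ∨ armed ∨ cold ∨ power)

Set pump = False.
  then (pump ∨ rain) forces rain = True.
  then (¬power ∨ ¬rain) forces power = False.
Set wind = False.
  then (alarm ∨ wind) forces alarm = True.
  then (¬alarm ∨ busy) forces busy = True.
  then (¬busy ∨ cold ∨ pump) forces cold = True.
  then (¬alarm ∨ armed ∨ ¬busy) forces armed = True.
  then (¬armed ∨ ¬fog ∨ ¬rain) forces fog = False.
Set gpu = False.
All clauses satisfied.

pump: False; wind: False; cold: True; fog: False; power: False; alarm: True; busy: True; rain: True; gpu: False; armed: True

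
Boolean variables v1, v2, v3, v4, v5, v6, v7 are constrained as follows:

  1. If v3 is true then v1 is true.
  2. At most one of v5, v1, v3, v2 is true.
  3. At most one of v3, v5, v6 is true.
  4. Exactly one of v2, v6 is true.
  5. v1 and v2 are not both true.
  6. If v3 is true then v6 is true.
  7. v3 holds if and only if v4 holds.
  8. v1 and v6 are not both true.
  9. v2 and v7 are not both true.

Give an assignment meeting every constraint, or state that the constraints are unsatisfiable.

v1 = False, v2 = False, v3 = False, v4 = False, v5 = False, v6 = True, v7 = True

  (1) v3=F ⇒ v1: vacuous ✓
  (2) {v5, v1, v3, v2}: 0 true — at most one ✓
  (3) {v3, v5, v6}: 1 true — at most one ✓
  (4) {v2, v6}: 1 true — exactly one ✓
  (5) v1=F, v2=F — not both ✓
  (6) v3=F ⇒ v6: vacuous ✓
  (7) v3=F, v4=F — same ✓
  (8) v1=F, v6=T — not both ✓
  (9) v2=F, v7=T — not both ✓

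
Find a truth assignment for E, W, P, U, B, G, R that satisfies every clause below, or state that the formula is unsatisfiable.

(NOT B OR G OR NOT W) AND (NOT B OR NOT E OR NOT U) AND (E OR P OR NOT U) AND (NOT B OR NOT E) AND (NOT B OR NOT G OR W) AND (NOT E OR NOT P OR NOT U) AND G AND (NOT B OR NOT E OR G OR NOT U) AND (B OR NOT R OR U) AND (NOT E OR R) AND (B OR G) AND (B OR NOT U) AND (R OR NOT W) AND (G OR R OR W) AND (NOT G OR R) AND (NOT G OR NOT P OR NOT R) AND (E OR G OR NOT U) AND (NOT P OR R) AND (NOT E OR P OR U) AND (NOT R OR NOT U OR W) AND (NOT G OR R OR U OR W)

Unit clause (G) forces G = True.
In (NOT G OR R) only R is left, so R = True.
In (NOT G OR NOT P OR NOT R) only NOT P is left, so P = False.
Set E = False.
  then (E OR P OR NOT U) forces U = False.
  then (B OR NOT R OR U) forces B = True.
  then (NOT B OR NOT G OR W) forces W = True.
All clauses satisfied.

E: False, W: True, P: False, U: False, B: True, G: True, R: True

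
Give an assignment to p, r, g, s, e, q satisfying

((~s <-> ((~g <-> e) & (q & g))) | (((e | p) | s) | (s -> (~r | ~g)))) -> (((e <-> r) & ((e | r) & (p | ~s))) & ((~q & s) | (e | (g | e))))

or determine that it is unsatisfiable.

p = True, r = True, g = False, s = True, e = True, q = False

  ((~s <-> ((~g <-> e) & (q & g))) | (((e | p) | s) | (s -> (~r | ~g)))) -> (((e <-> r) & ((e | r) & (p | ~s))) & ((~q & s) | (e | (g | e)))) = True
    (~s <-> ((~g <-> e) & (q & g))) | (((e | p) | s) | (s -> (~r | ~g))) = True
      ~s <-> ((~g <-> e) & (q & g)) = True
        ~s = False
        (~g <-> e) & (q & g) = False
          ~g <-> e = True
            ~g = True
          q & g = False
      ((e | p) | s) | (s -> (~r | ~g)) = True
        (e | p) | s = True
          e | p = True
        s -> (~r | ~g) = True
          ~r | ~g = True
            ~r = False
            ~g = True
    ((e <-> r) & ((e | r) & (p | ~s))) & ((~q & s) | (e | (g | e))) = True
      (e <-> r) & ((e | r) & (p | ~s)) = True
        e <-> r = True
        (e | r) & (p | ~s) = True
          e | r = True
          p | ~s = True
            ~s = False
      (~q & s) | (e | (g | e)) = True
        ~q & s = True
          ~q = True
        e | (g | e) = True
          g | e = True
The formula evaluates to True.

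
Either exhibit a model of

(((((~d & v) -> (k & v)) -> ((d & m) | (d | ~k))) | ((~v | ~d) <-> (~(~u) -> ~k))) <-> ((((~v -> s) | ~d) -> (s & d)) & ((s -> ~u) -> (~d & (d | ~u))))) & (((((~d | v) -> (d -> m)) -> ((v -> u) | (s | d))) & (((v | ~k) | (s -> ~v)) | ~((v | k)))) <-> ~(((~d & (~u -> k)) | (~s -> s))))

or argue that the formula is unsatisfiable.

Case d = True: the formula simplifies to (((~v -> s) -> s) & ~((s -> ~u))) & ((((v | ~k) | (s -> ~v)) | ~((v | k))) <-> ~((~s -> s))).
  s = True: simplifies to ~(~u) & ~((((v | ~k) | ~v) | ~((v | k)))).
    v = True: the conjunct ~((((v | ~k) | ~v) | ~((v | k)))) becomes ~((True | False)) = False.
    v = False: the conjunct ~((((v | ~k) | ~v) | ~((v | k)))) becomes ~((True | ~k)) = False.
  s = False: the conjunct ~((s -> ~u)) becomes ~((False -> ~u)) = False.
Case d = False: the formula simplifies to ~((((v -> (k & v)) -> ~k) | (~(~u) -> ~k))) & ((((v -> u) | s) & (((v | ~k) | (s -> ~v)) | ~((v | k)))) <-> ~(((~u -> k) | (~s -> s)))).
  k = True: simplifies to ~((~((v -> v)) | ~u)) & ~((((v -> u) | s) & (v | (s -> ~v)))).
    v = True: simplifies to ~(~u) & ~((u | s)).
      u = True: the conjunct ~((u | s)) becomes ~((True | s)) = False.
      u = False: the conjunct ~(~u) becomes ~(~False) = False.
    v = False: the conjunct ~((((v -> u) | s) & (v | (s -> ~v)))) becomes ~((True & True)) = False.
  k = False: the conjunct ~((((v -> (k & v)) -> ~k) | (~(~u) -> ~k))) becomes ~((True | True)) = False.
Both cases fail — unsatisfiable.

No satisfying assignment exists.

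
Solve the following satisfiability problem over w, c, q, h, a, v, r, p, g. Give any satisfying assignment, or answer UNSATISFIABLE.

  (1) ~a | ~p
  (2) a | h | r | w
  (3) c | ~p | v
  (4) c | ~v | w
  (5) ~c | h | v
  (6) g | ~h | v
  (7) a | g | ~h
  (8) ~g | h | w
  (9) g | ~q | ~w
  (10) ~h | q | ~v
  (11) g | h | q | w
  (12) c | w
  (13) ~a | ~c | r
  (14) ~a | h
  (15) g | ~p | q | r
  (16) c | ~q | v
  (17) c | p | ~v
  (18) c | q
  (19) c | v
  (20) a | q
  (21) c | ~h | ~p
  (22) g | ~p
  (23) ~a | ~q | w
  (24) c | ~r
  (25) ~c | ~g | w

w = True, c = True, q = True, h = True, a = True, v = False, r = True, p = False, g = True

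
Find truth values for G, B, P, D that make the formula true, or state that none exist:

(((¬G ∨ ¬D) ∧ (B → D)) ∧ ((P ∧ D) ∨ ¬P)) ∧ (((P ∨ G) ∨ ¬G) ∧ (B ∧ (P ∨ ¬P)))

G: False, B: True, P: True, D: True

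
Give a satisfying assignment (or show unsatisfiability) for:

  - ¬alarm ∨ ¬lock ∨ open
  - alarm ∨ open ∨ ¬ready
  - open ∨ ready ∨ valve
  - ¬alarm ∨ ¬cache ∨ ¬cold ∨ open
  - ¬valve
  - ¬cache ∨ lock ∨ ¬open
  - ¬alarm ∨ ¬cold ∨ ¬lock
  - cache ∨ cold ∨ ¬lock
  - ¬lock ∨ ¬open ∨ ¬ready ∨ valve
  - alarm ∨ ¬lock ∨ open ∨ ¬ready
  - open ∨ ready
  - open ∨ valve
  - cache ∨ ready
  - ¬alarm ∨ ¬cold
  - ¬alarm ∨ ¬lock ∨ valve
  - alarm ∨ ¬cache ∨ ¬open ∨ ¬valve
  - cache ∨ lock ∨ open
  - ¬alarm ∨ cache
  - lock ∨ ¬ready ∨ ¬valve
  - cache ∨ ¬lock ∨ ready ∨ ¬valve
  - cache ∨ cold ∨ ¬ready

cache = True; lock = True; open = True; ready = False; valve = False; cold = False; alarm = False

Unit clause (¬valve) forces valve = False.
In (open ∨ valve) only open is left, so open = True.
Set cache = True.
  then (¬cache ∨ lock ∨ ¬open) forces lock = True.
  then (¬lock ∨ ¬open ∨ ¬ready ∨ valve) forces ready = False.
  then (¬alarm ∨ ¬lock ∨ valve) forces alarm = False.
Set cold = False.
All clauses satisfied.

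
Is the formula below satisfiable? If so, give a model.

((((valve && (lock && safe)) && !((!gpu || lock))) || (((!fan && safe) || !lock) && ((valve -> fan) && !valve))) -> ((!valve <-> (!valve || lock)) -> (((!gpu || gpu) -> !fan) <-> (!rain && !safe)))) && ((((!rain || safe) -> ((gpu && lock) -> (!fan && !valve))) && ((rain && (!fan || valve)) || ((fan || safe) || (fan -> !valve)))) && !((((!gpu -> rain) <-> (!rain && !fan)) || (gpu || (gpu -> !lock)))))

The conjunct !((((!gpu -> rain) <-> (!rain && !fan)) || (gpu || (gpu -> !lock)))) is unsatisfiable on its own:
  gpu = True: this becomes !(((!rain && !fan) || True)) = False.
  gpu = False: this becomes !(((rain <-> (!rain && !fan)) || True)) = False.
So the whole conjunction is unsatisfiable.

Unsatisfiable — no assignment works.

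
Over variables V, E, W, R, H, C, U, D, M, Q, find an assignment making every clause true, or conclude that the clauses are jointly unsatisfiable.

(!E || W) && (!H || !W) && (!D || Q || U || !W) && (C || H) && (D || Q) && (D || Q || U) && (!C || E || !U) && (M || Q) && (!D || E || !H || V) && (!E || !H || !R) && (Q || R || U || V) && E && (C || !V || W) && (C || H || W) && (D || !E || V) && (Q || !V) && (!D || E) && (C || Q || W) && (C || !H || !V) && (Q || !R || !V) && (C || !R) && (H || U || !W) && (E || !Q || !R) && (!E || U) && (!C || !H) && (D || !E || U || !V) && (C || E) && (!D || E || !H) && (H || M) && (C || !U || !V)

V: True, E: True, W: True, R: True, H: False, C: True, U: True, D: True, M: True, Q: True

Unit clause (E) forces E = True.
In (!E || U) only U is left, so U = True.
In (!E || W) only W is left, so W = True.
In (!H || !W) only !H is left, so H = False.
In (C || H) only C is left, so C = True.
In (H || M) only M is left, so M = True.
Set V = True.
  then (Q || !V) forces Q = True.
Set R = True.
Set D = True.
All clauses satisfied.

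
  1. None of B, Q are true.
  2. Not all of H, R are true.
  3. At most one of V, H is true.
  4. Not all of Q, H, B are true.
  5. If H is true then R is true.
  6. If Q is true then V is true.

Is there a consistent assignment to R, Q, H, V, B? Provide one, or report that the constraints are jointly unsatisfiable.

R = False, Q = False, H = False, V = True, B = False

  (1) {B, Q}: 0 true — none ✓
  (2) {H, R}: 0/2 true — not all ✓
  (3) {V, H}: 1 true — at most one ✓
  (4) {Q, H, B}: 0/3 true — not all ✓
  (5) H=F ⇒ R: vacuous ✓
  (6) Q=F ⇒ V: vacuous ✓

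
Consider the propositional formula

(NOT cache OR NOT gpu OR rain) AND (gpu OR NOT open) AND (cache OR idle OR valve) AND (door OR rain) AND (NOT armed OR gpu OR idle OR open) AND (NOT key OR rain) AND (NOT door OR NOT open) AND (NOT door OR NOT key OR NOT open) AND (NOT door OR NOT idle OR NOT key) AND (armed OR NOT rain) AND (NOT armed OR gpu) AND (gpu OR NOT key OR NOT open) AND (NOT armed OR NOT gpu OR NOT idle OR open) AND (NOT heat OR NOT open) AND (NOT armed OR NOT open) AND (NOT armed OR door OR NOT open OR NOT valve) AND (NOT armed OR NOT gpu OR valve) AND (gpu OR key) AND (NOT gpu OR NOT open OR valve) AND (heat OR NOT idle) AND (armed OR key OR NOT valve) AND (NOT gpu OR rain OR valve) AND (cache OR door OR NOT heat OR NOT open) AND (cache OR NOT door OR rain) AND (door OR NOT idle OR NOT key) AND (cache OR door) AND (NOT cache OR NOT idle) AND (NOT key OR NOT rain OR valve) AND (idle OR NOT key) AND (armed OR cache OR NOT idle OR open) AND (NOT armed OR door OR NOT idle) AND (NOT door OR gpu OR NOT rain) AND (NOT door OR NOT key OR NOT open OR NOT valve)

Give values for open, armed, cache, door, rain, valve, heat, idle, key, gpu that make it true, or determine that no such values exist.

open: False, armed: True, cache: True, door: True, rain: True, valve: True, heat: True, idle: False, key: False, gpu: True

Set open = False.
Set armed = True.
  then (NOT armed OR gpu) forces gpu = True.
  then (NOT armed OR NOT gpu OR NOT idle OR open) forces idle = False.
  then (NOT armed OR NOT gpu OR valve) forces valve = True.
  then (idle OR NOT key) forces key = False.
Set cache = True.
  then (NOT cache OR NOT gpu OR rain) forces rain = True.
Set door = True.
Set heat = True.
All clauses satisfied.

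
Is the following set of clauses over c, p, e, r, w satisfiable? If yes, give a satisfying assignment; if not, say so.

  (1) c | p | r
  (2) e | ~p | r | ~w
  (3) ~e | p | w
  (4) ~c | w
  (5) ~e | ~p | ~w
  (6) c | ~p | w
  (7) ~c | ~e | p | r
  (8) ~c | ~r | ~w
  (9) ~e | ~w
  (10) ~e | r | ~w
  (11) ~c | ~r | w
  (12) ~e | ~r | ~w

Set c = False.
Set p = False.
  then (c | p | r) forces r = True.
Try e = True:
  (~e | p | w) forces w = True.
  clause (~e | ~w) is falsified — backtrack.
So e = False.
Set w = False.
All clauses satisfied.

c: False, p: False, e: False, r: True, w: False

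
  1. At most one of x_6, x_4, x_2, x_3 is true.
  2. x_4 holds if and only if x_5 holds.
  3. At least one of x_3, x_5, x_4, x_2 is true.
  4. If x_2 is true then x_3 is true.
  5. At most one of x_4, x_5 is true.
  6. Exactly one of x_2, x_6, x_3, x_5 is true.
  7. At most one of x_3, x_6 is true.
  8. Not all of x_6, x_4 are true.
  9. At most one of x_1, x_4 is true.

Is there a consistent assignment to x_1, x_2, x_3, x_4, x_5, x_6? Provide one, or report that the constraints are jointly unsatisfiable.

x_1: False; x_2: False; x_3: True; x_4: False; x_5: False; x_6: False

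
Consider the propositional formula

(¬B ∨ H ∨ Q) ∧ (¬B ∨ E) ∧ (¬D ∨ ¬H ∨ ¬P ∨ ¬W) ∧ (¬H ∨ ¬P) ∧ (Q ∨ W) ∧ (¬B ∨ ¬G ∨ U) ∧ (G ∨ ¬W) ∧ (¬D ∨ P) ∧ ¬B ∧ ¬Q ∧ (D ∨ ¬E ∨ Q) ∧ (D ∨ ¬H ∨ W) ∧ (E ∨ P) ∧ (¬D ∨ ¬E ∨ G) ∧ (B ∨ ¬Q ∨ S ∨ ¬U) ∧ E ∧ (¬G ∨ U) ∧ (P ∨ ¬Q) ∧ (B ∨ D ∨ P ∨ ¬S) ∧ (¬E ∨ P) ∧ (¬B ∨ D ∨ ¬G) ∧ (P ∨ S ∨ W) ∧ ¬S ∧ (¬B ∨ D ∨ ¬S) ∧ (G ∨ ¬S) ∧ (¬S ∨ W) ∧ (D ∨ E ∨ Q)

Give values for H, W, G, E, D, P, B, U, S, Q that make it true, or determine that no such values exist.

H=F; W=T; G=T; E=T; D=T; P=T; B=F; U=T; S=F; Q=F

Unit clause (¬B) forces B = False.
Unit clause (¬Q) forces Q = False.
Unit clause (E) forces E = True.
In (¬E ∨ P) only P is left, so P = True.
Unit clause (¬S) forces S = False.
In (¬H ∨ ¬P) only ¬H is left, so H = False.
In (Q ∨ W) only W is left, so W = True.
In (G ∨ ¬W) only G is left, so G = True.
In (D ∨ ¬E ∨ Q) only D is left, so D = True.
In (¬G ∨ U) only U is left, so U = True.
All clauses satisfied.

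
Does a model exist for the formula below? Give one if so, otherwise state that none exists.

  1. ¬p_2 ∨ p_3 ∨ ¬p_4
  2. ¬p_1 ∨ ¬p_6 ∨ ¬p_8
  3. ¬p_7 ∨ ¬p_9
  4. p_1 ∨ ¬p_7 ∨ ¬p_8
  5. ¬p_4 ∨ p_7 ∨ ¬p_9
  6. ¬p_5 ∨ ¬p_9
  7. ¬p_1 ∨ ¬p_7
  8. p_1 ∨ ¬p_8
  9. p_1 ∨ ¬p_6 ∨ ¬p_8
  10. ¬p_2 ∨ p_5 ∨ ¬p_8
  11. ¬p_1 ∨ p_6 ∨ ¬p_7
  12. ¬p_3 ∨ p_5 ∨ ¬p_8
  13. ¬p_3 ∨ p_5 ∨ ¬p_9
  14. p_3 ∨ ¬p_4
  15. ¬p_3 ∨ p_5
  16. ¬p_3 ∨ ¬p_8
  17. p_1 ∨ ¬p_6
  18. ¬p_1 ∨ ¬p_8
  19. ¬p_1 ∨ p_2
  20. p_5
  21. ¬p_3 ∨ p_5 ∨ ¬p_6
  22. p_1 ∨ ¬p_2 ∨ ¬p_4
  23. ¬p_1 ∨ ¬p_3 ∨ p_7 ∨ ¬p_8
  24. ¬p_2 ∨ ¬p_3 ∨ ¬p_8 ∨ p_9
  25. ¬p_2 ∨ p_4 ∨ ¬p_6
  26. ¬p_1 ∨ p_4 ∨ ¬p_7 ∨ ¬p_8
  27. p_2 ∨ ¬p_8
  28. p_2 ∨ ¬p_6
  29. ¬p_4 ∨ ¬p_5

Unit clause (p_5) forces p_5 = True.
In (¬p_4 ∨ ¬p_5) only ¬p_4 is left, so p_4 = False.
In (¬p_5 ∨ ¬p_9) only ¬p_9 is left, so p_9 = False.
Set p_1 = False.
  then (p_1 ∨ ¬p_8) forces p_8 = False.
  then (p_1 ∨ ¬p_6) forces p_6 = False.
Set p_2 = False.
Set p_3 = False.
Set p_7 = False.
All clauses satisfied.

p_1: False, p_2: False, p_3: False, p_4: False, p_5: True, p_6: False, p_7: False, p_8: False, p_9: False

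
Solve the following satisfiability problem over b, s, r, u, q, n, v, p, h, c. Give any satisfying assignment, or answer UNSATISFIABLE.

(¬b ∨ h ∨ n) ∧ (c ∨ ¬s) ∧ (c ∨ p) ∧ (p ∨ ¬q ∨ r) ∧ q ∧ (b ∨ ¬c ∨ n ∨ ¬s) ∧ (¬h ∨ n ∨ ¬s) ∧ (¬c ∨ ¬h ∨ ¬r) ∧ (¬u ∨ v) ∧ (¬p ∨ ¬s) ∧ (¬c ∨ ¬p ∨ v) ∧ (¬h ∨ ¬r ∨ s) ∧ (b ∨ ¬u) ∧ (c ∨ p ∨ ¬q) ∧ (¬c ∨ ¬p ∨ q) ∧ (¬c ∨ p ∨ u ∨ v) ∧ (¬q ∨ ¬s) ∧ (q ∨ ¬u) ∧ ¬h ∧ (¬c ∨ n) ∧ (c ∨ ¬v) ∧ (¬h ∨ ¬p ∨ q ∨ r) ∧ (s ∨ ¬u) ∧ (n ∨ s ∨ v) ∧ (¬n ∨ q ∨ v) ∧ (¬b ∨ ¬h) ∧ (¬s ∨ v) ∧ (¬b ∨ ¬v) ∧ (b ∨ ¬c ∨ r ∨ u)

b: False, s: False, r: True, u: False, q: True, n: True, v: False, p: True, h: False, c: False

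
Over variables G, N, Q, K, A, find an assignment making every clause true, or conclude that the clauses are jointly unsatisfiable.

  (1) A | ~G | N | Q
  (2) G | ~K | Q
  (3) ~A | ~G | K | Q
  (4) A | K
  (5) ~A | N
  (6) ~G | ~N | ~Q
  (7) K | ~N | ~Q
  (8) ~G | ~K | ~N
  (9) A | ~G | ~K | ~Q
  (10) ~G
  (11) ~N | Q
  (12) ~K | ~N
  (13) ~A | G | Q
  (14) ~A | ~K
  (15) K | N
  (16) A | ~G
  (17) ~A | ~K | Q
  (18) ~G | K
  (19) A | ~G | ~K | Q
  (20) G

UNSATISFIABLE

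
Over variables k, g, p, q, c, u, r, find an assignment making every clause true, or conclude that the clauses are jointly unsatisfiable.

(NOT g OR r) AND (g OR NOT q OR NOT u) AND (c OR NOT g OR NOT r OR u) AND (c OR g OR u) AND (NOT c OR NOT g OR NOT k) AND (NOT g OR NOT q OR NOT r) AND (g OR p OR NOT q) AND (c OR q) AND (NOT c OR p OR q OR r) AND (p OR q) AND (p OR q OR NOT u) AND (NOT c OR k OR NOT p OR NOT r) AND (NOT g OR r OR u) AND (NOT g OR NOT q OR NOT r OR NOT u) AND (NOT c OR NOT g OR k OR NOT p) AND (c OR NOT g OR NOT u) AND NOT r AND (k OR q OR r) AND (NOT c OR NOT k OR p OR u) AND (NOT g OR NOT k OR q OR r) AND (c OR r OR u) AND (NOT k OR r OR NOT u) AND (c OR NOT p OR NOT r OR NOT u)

k=T, g=F, p=T, q=T, c=T, u=F, r=F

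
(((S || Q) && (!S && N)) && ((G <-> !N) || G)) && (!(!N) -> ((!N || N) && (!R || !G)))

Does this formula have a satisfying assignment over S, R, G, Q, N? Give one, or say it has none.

S=F, R=T, G=F, Q=T, N=T

  ((S || Q) && (!S && N)) && ((G <-> !N) || G) = True
    (S || Q) && (!S && N) = True
      S || Q = True
      !S && N = True
        !S = True
    (G <-> !N) || G = True
      G <-> !N = True
        !N = False
  !(!N) -> ((!N || N) && (!R || !G)) = True
    !(!N) = True
      !N = False
    (!N || N) && (!R || !G) = True
      !N || N = True
        !N = False
      !R || !G = True
        !R = False
        !G = True
Both conjuncts True, so the formula holds.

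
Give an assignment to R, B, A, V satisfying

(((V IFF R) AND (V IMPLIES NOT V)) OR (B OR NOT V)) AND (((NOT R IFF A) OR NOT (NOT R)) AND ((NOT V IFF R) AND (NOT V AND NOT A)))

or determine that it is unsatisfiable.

R = True, B = False, A = False, V = False

  ((V IFF R) AND (V IMPLIES NOT V)) OR (B OR NOT V) = True
    (V IFF R) AND (V IMPLIES NOT V) = False
      V IFF R = False
      V IMPLIES NOT V = True
        NOT V = True
    B OR NOT V = True
      NOT V = True
  ((NOT R IFF A) OR NOT (NOT R)) AND ((NOT V IFF R) AND (NOT V AND NOT A)) = True
    (NOT R IFF A) OR NOT (NOT R) = True
      NOT R IFF A = True
        NOT R = False
      NOT (NOT R) = True
        NOT R = False
    (NOT V IFF R) AND (NOT V AND NOT A) = True
      NOT V IFF R = True
        NOT V = True
      NOT V AND NOT A = True
        NOT V = True
        NOT A = True
Both conjuncts True, so the formula holds.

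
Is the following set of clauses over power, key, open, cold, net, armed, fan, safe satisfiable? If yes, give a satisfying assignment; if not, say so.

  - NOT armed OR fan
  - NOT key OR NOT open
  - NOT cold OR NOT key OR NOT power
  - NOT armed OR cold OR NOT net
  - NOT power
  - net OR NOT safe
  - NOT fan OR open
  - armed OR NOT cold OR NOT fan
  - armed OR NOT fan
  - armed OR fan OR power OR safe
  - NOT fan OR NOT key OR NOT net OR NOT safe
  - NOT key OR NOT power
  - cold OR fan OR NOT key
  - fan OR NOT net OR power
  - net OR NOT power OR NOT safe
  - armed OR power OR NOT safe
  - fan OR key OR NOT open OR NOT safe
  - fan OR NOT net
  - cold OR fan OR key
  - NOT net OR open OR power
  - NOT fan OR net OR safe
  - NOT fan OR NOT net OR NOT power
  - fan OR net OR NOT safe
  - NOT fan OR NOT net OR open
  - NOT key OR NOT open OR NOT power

Unit clause (NOT power) forces power = False.
Set key = False.
Try open = False:
  (NOT fan OR open) forces fan = False.
  (NOT armed OR fan) forces armed = False.
  (armed OR fan OR power OR safe) forces safe = True.
  clause (armed OR power OR NOT safe) is falsified — backtrack.
So open = True.
Set cold = True.
Set net = True.
  then (fan OR NOT net OR power) forces fan = True.
  then (armed OR NOT cold OR NOT fan) forces armed = True.
Set safe = True.
All clauses satisfied.

power: False; key: False; open: True; cold: True; net: True; armed: True; fan: True; safe: True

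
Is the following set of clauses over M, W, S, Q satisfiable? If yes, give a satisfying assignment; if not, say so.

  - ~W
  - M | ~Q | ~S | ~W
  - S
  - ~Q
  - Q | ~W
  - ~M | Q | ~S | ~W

Unit clause (~W) forces W = False.
Unit clause (S) forces S = True.
Unit clause (~Q) forces Q = False.
Set M = True.
Check each clause:
  (~W): ~W holds.
  (M | ~Q | ~S | ~W): M holds.
  (S): S holds.
  (~Q): ~Q holds.
  (Q | ~W): ~W holds.
  (~M | Q | ~S | ~W): ~W holds.
All clauses satisfied.

M=T, W=F, S=T, Q=F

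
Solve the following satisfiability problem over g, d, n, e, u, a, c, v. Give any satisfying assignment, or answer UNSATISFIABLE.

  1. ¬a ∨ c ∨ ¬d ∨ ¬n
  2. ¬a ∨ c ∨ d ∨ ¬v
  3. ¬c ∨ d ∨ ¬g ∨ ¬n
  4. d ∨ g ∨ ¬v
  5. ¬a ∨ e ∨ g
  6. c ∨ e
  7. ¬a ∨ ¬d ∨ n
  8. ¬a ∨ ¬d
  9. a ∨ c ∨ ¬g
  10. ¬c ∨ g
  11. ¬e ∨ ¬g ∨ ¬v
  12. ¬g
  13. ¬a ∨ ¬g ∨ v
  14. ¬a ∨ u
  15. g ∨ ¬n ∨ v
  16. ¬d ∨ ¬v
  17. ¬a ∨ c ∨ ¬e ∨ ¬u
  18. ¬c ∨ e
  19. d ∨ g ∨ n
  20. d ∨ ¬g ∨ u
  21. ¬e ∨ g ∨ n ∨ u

g = False; d = True; n = False; e = True; u = True; a = False; c = False; v = False

Unit clause (¬g) forces g = False.
In (¬c ∨ g) only ¬c is left, so c = False.
In (c ∨ e) only e is left, so e = True.
Try d = False:
  (d ∨ g ∨ ¬v) forces v = False.
  (g ∨ ¬n ∨ v) forces n = False.
  clause (d ∨ g ∨ n) is falsified — backtrack.
So d = True.
  then (¬a ∨ ¬d) forces a = False.
  then (¬d ∨ ¬v) forces v = False.
  then (g ∨ ¬n ∨ v) forces n = False.
  then (¬e ∨ g ∨ n ∨ u) forces u = True.
All clauses satisfied.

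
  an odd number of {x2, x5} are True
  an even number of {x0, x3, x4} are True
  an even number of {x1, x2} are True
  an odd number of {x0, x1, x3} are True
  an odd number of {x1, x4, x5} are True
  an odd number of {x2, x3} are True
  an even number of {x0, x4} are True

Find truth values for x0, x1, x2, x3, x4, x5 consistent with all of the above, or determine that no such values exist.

x0: False; x1: True; x2: True; x3: False; x4: False; x5: False

{x2, x5}: 1 true → odd ✓
{x0, x3, x4}: 0 true → even ✓
{x1, x2}: 2 true → even ✓
{x0, x1, x3}: 1 true → odd ✓
{x1, x4, x5}: 1 true → odd ✓
{x2, x3}: 1 true → odd ✓
{x0, x4}: 0 true → even ✓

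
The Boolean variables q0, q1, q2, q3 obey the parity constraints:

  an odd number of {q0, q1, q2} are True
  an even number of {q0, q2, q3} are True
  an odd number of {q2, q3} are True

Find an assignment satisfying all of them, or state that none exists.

q0 = True; q1 = True; q2 = True; q3 = False

{q0, q1, q2}: 3 true → odd ✓
{q0, q2, q3}: 2 true → even ✓
{q2, q3}: 1 true → odd ✓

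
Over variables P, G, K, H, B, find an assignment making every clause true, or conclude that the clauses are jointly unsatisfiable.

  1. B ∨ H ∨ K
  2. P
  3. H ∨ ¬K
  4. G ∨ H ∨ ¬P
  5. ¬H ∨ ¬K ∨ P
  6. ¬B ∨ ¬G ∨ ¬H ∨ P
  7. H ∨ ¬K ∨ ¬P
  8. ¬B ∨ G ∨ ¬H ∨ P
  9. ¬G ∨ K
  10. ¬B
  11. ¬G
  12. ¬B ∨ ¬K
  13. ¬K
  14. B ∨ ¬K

P = True; G = False; K = False; H = True; B = False

Unit clause (P) forces P = True.
Unit clause (¬B) forces B = False.
Unit clause (¬G) forces G = False.
Unit clause (¬K) forces K = False.
In (B ∨ H ∨ K) only H is left, so H = True.
All clauses satisfied.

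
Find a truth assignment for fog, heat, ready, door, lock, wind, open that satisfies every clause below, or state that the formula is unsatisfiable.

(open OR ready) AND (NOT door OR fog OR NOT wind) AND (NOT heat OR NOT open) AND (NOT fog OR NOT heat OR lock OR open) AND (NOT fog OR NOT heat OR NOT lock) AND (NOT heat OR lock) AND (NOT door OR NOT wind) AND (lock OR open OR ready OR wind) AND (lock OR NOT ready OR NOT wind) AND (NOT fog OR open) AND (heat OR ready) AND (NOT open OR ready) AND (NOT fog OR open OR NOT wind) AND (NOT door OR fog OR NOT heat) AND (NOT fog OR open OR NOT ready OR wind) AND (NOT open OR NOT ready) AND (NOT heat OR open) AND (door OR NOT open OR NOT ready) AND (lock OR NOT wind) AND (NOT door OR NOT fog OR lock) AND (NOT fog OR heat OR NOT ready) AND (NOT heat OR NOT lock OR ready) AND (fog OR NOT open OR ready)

Try fog = True:
  (NOT fog OR open) forces open = True.
  (NOT heat OR NOT open) forces heat = False.
  (heat OR ready) forces ready = True.
  clause (NOT open OR NOT ready) is falsified — backtrack.
So fog = False.
Set heat = False.
  then (heat OR ready) forces ready = True.
  then (NOT open OR NOT ready) forces open = False.
Set door = True.
  then (NOT door OR fog OR NOT wind) forces wind = False.
Set lock = True.
All clauses satisfied.

fog = False; heat = False; ready = True; door = True; lock = True; wind = False; open = False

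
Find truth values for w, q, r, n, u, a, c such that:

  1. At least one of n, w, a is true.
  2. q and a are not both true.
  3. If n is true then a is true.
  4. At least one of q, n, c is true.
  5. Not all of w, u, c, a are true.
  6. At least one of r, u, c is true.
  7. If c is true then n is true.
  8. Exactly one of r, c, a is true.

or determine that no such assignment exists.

w=T, q=F, r=F, n=T, u=T, a=T, c=F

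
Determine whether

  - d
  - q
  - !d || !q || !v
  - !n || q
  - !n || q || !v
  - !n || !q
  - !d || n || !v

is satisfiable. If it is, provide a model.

Unit clause (d) forces d = True.
Unit clause (q) forces q = True.
In (!d || !q || !v) only !v is left, so v = False.
In (!n || !q) only !n is left, so n = False.
Check each clause:
  (d): d holds.
  (q): q holds.
  (!d || !q || !v): !v holds.
  (!n || q): !n holds.
  (!n || q || !v): !n holds.
  (!n || !q): !n holds.
  (!d || n || !v): !v holds.
All clauses satisfied.

d: True, v: False, q: True, n: False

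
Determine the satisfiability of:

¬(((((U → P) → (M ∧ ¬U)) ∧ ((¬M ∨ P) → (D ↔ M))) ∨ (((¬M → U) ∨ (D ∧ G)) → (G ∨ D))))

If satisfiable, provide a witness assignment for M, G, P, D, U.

M: True, G: False, P: True, D: False, U: True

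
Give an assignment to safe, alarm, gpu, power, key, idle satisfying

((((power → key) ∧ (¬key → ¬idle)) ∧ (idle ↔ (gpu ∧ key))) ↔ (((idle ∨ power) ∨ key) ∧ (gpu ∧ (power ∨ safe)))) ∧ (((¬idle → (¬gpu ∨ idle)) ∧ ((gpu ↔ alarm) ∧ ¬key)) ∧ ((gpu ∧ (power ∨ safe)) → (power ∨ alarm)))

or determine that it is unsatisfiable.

safe = False, alarm = True, gpu = True, power = False, key = False, idle = True

  (((power → key) ∧ (¬key → ¬idle)) ∧ (idle ↔ (gpu ∧ key))) ↔ (((idle ∨ power) ∨ key) ∧ (gpu ∧ (power ∨ safe))) = True
    ((power → key) ∧ (¬key → ¬idle)) ∧ (idle ↔ (gpu ∧ key)) = False
      (power → key) ∧ (¬key → ¬idle) = False
        power → key = True
        ¬key → ¬idle = False
          ¬key = True
          ¬idle = False
      idle ↔ (gpu ∧ key) = False
        gpu ∧ key = False
    ((idle ∨ power) ∨ key) ∧ (gpu ∧ (power ∨ safe)) = False
      (idle ∨ power) ∨ key = True
        idle ∨ power = True
      gpu ∧ (power ∨ safe) = False
        power ∨ safe = False
  ((¬idle → (¬gpu ∨ idle)) ∧ ((gpu ↔ alarm) ∧ ¬key)) ∧ ((gpu ∧ (power ∨ safe)) → (power ∨ alarm)) = True
    (¬idle → (¬gpu ∨ idle)) ∧ ((gpu ↔ alarm) ∧ ¬key) = True
      ¬idle → (¬gpu ∨ idle) = True
        ¬idle = False
        ¬gpu ∨ idle = True
          ¬gpu = False
      (gpu ↔ alarm) ∧ ¬key = True
        gpu ↔ alarm = True
        ¬key = True
    (gpu ∧ (power ∨ safe)) → (power ∨ alarm) = True
      gpu ∧ (power ∨ safe) = False
        power ∨ safe = False
      power ∨ alarm = True
Both conjuncts True, so the formula holds.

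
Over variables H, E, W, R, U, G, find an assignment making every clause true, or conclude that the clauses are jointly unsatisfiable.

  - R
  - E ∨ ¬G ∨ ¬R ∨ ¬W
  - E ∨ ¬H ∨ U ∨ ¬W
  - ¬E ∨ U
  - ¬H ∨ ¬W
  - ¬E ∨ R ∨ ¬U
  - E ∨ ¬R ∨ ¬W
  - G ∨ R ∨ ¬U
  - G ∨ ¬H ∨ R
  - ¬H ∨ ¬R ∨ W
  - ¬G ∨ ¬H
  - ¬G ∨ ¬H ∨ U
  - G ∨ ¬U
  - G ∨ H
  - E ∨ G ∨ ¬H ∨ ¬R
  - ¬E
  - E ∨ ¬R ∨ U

H = False; E = False; W = False; R = True; U = True; G = True

Unit clause (R) forces R = True.
Unit clause (¬E) forces E = False.
In (E ∨ ¬R ∨ U) only U is left, so U = True.
In (E ∨ ¬R ∨ ¬W) only ¬W is left, so W = False.
In (¬H ∨ ¬R ∨ W) only ¬H is left, so H = False.
In (G ∨ ¬U) only G is left, so G = True.
All clauses satisfied.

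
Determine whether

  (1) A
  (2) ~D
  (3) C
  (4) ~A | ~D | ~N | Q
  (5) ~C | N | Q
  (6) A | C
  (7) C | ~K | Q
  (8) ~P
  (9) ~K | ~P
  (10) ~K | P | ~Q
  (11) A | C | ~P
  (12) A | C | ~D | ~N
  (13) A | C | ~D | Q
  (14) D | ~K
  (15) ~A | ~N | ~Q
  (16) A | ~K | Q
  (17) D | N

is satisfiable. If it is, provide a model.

Unit clause (A) forces A = True.
Unit clause (~D) forces D = False.
Unit clause (C) forces C = True.
Unit clause (~P) forces P = False.
In (D | ~K) only ~K is left, so K = False.
In (D | N) only N is left, so N = True.
In (~A | ~N | ~Q) only ~Q is left, so Q = False.
All clauses satisfied.

A = True, K = False, Q = False, D = False, C = True, P = False, N = True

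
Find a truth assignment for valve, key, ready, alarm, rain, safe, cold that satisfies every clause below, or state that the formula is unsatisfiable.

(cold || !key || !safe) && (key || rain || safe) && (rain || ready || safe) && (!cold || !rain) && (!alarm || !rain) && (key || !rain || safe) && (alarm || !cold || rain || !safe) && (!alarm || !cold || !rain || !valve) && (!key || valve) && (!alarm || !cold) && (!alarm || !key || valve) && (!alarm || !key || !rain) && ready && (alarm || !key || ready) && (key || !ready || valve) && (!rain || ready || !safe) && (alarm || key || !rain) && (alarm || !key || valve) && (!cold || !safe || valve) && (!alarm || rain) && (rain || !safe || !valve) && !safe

valve = True; key = True; ready = True; alarm = False; rain = False; safe = False; cold = False

Unit clause (ready) forces ready = True.
Unit clause (!safe) forces safe = False.
Set valve = True.
Try key = False:
  (key || rain || safe) forces rain = True.
  clause (key || !rain || safe) is falsified — backtrack.
So key = True.
Set alarm = False.
Set rain = False.
Set cold = False.
All clauses satisfied.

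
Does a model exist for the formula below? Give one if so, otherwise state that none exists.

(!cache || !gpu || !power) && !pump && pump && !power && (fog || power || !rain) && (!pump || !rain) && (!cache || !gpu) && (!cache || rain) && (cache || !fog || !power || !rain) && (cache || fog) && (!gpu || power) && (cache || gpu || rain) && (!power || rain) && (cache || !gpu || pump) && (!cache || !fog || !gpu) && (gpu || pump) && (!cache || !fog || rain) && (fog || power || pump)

Case pump = True:
  Clause (!pump) is falsified — contradiction.
Case pump = False:
  Clause (pump) is falsified — contradiction.
Both cases fail, so the formula is unsatisfiable.

UNSATISFIABLE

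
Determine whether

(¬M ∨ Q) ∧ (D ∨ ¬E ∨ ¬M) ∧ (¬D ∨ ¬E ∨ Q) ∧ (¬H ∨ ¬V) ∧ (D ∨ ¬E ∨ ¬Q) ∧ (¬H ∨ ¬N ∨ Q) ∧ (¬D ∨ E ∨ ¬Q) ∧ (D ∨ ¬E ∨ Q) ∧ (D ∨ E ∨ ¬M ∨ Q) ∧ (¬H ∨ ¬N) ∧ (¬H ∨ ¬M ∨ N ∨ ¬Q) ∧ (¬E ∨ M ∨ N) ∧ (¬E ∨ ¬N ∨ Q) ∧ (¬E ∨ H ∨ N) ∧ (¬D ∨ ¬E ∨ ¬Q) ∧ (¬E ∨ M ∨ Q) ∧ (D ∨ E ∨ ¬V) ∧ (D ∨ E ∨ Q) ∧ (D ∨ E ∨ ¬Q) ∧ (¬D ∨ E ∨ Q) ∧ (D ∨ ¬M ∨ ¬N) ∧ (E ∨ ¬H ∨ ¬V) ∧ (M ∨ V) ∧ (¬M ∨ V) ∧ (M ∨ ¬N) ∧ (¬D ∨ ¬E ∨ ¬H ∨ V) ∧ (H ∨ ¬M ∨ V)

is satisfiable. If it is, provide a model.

Case Q = True:
  If E = True:
    (D ∨ ¬E ∨ ¬Q) forces D = True.
    clause (¬D ∨ ¬E ∨ ¬Q) is falsified.
  If E = False:
    (¬D ∨ E ∨ ¬Q) forces D = False.
    clause (D ∨ E ∨ ¬Q) is falsified.
  Every sub-case reaches a contradiction.
Case Q = False:
  (¬M ∨ Q) forces M = False.
  (¬E ∨ M ∨ Q) forces E = False.
  (D ∨ E ∨ Q) forces D = True.
  Clause (¬D ∨ E ∨ Q) is falsified — contradiction.
Both cases fail, so the formula is unsatisfiable.

UNSATISFIABLE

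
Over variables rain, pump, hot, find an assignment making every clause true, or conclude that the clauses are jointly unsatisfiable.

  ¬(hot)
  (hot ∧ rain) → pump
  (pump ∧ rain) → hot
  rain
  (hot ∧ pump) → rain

Unit clause (¬hot) forces hot = False.
Unit clause (rain) forces rain = True.
In (hot ∨ ¬pump ∨ ¬rain) only ¬pump is left, so pump = False.
Check each clause:
  (¬hot): ¬hot holds.
  (rain): rain holds.
  (¬hot ∨ pump ∨ ¬rain): ¬hot holds.
  (¬hot ∨ ¬pump ∨ rain): ¬hot holds.
  (hot ∨ ¬pump ∨ ¬rain): ¬pump holds.
All clauses satisfied.

rain = True, pump = False, hot = False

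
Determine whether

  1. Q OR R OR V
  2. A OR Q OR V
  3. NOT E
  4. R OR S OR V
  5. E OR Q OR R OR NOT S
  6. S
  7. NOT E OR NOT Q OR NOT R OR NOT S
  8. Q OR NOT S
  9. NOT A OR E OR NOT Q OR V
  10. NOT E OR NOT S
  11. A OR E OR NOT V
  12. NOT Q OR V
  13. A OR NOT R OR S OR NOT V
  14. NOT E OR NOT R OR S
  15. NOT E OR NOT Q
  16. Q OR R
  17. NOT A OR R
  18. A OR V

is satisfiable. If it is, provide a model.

V = True, R = True, A = True, E = False, Q = True, S = True

Unit clause (NOT E) forces E = False.
Unit clause (S) forces S = True.
In (Q OR NOT S) only Q is left, so Q = True.
In (NOT Q OR V) only V is left, so V = True.
In (A OR E OR NOT V) only A is left, so A = True.
In (NOT A OR R) only R is left, so R = True.
All clauses satisfied.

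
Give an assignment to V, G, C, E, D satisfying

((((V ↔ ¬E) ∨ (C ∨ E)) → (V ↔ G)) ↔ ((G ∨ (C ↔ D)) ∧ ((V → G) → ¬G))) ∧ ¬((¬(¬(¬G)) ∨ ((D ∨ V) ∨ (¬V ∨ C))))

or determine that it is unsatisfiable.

The conjunct ¬((¬(¬(¬G)) ∨ ((D ∨ V) ∨ (¬V ∨ C)))) is unsatisfiable on its own:
  V = True: this becomes ¬((¬(¬(¬G)) ∨ True)) = False.
  V = False: this becomes ¬((¬(¬(¬G)) ∨ True)) = False.
So the whole conjunction is unsatisfiable.

No satisfying assignment exists.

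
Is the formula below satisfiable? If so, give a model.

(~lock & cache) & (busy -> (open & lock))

lock=F, cache=T, open=T, busy=F

  ~lock & cache = True
    ~lock = True
  busy -> (open & lock) = True
    open & lock = False
Both conjuncts True, so the formula holds.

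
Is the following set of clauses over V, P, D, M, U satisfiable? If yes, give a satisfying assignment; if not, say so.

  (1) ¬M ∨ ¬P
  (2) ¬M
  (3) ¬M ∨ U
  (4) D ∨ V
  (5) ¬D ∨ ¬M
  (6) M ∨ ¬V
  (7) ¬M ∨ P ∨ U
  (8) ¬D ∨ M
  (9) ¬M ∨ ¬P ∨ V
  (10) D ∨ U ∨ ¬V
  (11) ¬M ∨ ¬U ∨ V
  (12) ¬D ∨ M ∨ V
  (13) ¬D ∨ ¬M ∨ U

No satisfying assignment exists.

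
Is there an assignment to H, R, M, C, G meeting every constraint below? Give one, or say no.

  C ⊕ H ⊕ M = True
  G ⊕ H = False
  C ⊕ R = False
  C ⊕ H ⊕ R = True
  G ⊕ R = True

H: True, R: False, M: False, C: False, G: True

C ⊕ H ⊕ M = F ⊕ T ⊕ F = True ✓
G ⊕ H = T ⊕ T = False ✓
C ⊕ R = F ⊕ F = False ✓
C ⊕ H ⊕ R = F ⊕ T ⊕ F = True ✓
G ⊕ R = T ⊕ F = True ✓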